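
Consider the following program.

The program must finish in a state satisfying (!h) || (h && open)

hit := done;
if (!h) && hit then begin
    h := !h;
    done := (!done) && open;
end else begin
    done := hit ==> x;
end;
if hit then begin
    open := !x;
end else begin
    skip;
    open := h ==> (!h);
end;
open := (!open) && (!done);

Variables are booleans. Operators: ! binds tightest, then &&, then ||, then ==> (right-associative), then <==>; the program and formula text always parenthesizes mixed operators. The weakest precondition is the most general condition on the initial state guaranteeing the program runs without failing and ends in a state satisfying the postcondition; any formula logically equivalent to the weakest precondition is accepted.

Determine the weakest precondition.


Working backward. After the program, (!h) || (h && open) must hold.
Before open := (!open) && (!done): (!h) || (h && (!open) && (!done))
Then branch requires (!h) || (h && x && (!done)); else branch requires (!h) || (h && (!(h ==> (!h))) && (!done)).
Before the if: (hit ==> ((!h) || (h && x && (!done)))) && ((!hit) ==> ((!h) || (h && (!(h ==> (!h))) && (!done))))
Then branch requires (hit ==> (h || ((!h) && x && (!((!done) && open))))) && ((!hit) ==> (h || ((!h) && (!((!h) ==> h)) && (!((!done) && open))))); else branch requires (hit ==> ((!h) || (h && x && (!(hit ==> x))))) && ((!hit) ==> ((!h) || (h && (!(h ==> (!h))) && (!(hit ==> x))))).
Before the if: (((!h) && hit) ==> ((hit ==> (h || ((!h) && x && (!((!done) && open))))) && ((!hit) ==> (h || ((!h) && (!((!h) ==> h)) && (!((!done) && open))))))) && ((!((!h) && hit)) ==> ((hit ==> ((!h) || (h && x && (!(hit ==> x))))) && ((!hit) ==> ((!h) || (h && (!(h ==> (!h))) && (!(hit ==> x)))))))
Before hit := done: (((!h) && done) ==> ((done ==> (h || ((!h) && x && (!((!done) && open))))) && ((!done) ==> (h || ((!h) && (!((!h) ==> h)) && (!((!done) && open))))))) && ((!((!h) && done)) ==> ((done ==> ((!h) || (h && x && (!(done ==> x))))) && ((!done) ==> ((!h) || (h && (!(h ==> (!h))) && (!(done ==> x)))))))
Answer: WP = (((!h) && done) ==> ((done ==> (h || ((!h) && x && (!((!done) && open))))) && ((!done) ==> (h || ((!h) && (!((!h) ==> h)) && (!((!done) && open))))))) && ((!((!h) && done)) ==> ((done ==> ((!h) || (h && x && (!(done ==> x))))) && ((!done) ==> ((!h) || (h && (!(h ==> (!h))) && (!(done ==> x)))))))


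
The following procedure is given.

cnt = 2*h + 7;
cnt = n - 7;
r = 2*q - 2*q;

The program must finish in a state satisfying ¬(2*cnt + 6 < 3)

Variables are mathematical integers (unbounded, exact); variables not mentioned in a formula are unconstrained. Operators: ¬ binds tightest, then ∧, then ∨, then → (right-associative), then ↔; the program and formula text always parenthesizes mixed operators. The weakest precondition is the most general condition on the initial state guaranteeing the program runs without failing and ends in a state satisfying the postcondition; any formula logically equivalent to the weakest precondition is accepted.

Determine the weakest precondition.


Working backward. After the program, the postcondition ¬(2*cnt + 6 < 3) must hold; in canonical form it is ¬(2*cnt < -3).
Before r := 2*q - 2*q: ¬(2*cnt < -3)
Before cnt := n - 7: ¬(2*n < 11)
Before cnt := 2*h + 7: ¬(2*n < 11)
Answer: WP = ¬(2*n < 11)


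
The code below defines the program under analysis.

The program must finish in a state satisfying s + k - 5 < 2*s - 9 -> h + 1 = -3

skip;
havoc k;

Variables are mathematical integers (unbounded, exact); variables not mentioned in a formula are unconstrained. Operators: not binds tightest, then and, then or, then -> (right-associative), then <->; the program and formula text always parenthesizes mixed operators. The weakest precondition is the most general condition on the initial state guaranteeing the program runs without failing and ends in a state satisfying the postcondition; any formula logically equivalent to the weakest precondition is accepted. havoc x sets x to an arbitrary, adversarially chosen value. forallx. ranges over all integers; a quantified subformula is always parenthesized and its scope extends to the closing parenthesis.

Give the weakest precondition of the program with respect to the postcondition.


Working backward. After the program, the postcondition s + k - 5 < 2*s - 9 -> h + 1 = -3 must hold; in canonical form it is k < s - 4 -> h = -4.
Before havoc k: forall k_1. (k_1 < s - 4 -> h = -4)
Before skip: forall k_1. (k_1 < s - 4 -> h = -4)
Answer: WP = forall k_1. (k_1 < s - 4 -> h = -4)


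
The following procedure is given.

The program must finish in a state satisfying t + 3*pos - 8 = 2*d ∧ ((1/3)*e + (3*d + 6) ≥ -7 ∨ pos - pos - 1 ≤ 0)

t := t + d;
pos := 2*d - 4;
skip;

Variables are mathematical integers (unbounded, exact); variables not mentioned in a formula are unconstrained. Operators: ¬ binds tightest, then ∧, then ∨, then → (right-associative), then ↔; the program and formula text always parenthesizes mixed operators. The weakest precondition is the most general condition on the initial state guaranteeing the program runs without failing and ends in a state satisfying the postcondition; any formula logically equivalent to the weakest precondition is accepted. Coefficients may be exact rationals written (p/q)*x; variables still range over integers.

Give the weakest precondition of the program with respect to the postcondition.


Working backward. After the program, the postcondition t + 3*pos - 8 = 2*d ∧ ((1/3)*e + (3*d + 6) ≥ -7 ∨ pos - pos - 1 ≤ 0) must hold; in canonical form it is 3*pos + t = 2*d + 8.
Before skip: 3*pos + t = 2*d + 8
Before pos := 2*d - 4: 4*d + t = 20
Before t := t + d: 5*d + t = 20
Answer: WP = 5*d + t = 20


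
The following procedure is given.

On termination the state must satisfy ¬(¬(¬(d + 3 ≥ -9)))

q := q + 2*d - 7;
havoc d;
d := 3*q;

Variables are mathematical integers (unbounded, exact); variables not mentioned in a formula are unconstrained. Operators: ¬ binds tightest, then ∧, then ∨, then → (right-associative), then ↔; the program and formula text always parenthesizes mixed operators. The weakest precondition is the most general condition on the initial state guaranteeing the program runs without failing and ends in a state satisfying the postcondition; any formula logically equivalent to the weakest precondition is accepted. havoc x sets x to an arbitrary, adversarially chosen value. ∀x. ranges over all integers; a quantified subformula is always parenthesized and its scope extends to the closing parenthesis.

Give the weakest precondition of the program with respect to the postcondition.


Working backward. After the program, the postcondition ¬(¬(¬(d + 3 ≥ -9))) must hold; in canonical form it is ¬(d ≥ -12).
Before d := 3*q: ¬(3*q ≥ -12)
Before havoc d: ¬(3*q ≥ -12)
Before q := q + 2*d - 7: ¬(6*d + 3*q ≥ 9)
Answer: WP = ¬(6*d + 3*q ≥ 9)


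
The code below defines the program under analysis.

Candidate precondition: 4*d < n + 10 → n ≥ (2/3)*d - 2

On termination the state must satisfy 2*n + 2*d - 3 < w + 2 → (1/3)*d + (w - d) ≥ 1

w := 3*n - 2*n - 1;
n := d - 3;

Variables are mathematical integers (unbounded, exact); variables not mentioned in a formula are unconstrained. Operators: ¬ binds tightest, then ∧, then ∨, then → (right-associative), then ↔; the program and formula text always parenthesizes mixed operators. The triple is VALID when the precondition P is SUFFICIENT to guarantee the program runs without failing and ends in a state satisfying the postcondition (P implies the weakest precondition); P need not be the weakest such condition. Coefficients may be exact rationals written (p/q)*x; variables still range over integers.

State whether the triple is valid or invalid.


Working backward. After the program, the postcondition 2*n + 2*d - 3 < w + 2 → (1/3)*d + (w - d) ≥ 1 must hold; in canonical form it is 2*d + 2*n < w + 5 → w ≥ (2/3)*d + 1.
Before n := d - 3: 4*d < w + 11 → w ≥ (2/3)*d + 1
Before w := 3*n - 2*n - 1: 4*d < n + 10 → n ≥ (2/3)*d + 2
The weakest precondition is 4*d < n + 10 → n ≥ (2/3)*d + 2.
Check whether 4*d < n + 10 → n ≥ (2/3)*d - 2 implies it.
Countermodel: at the initial state d = 0, n = 0, the precondition holds but the weakest precondition fails.
Answer: invalid


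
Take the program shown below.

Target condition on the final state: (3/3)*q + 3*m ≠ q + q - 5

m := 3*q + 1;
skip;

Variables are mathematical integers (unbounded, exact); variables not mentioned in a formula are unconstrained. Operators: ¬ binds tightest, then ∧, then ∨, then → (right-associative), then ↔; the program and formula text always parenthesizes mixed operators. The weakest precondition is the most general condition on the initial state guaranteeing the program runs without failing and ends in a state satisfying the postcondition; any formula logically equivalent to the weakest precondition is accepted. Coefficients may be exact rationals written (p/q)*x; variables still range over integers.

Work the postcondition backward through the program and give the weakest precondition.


Working backward. After the program, the postcondition (3/3)*q + 3*m ≠ q + q - 5 must hold; in canonical form it is 3*m ≠ q - 5.
Before skip: 3*m ≠ q - 5
Before m := 3*q + 1: 8*q ≠ -8
Answer: WP = 8*q ≠ -8


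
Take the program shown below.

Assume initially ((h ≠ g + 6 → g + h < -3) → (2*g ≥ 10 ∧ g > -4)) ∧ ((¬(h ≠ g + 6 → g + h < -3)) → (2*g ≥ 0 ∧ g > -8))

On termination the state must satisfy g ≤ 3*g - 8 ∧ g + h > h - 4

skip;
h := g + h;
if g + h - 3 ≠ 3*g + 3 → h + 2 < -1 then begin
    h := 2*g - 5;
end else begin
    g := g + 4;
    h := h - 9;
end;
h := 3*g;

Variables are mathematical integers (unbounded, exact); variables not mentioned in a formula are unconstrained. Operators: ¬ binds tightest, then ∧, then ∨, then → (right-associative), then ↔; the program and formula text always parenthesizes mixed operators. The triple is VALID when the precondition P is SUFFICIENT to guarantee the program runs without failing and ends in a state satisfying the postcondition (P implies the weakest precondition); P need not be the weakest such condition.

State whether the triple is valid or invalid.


Working backward. After the program, the postcondition g ≤ 3*g - 8 ∧ g + h > h - 4 must hold; in canonical form it is 2*g ≥ 8 ∧ g > -4.
Before h := 3*g: 2*g ≥ 8 ∧ g > -4
Then branch requires 2*g ≥ 8 ∧ g > -4; else branch requires 2*g ≥ 0 ∧ g > -8.
Before the if: ((h ≠ 2*g + 6 → h < -3) → (2*g ≥ 8 ∧ g > -4)) ∧ ((¬(h ≠ 2*g + 6 → h < -3)) → (2*g ≥ 0 ∧ g > -8))
Before h := g + h: ((h ≠ g + 6 → g + h < -3) → (2*g ≥ 8 ∧ g > -4)) ∧ ((¬(h ≠ g + 6 → g + h < -3)) → (2*g ≥ 0 ∧ g > -8))
Before skip: ((h ≠ g + 6 → g + h < -3) → (2*g ≥ 8 ∧ g > -4)) ∧ ((¬(h ≠ g + 6 → g + h < -3)) → (2*g ≥ 0 ∧ g > -8))
The weakest precondition is ((h ≠ g + 6 → g + h < -3) → (2*g ≥ 8 ∧ g > -4)) ∧ ((¬(h ≠ g + 6 → g + h < -3)) → (2*g ≥ 0 ∧ g > -8)).
Check whether ((h ≠ g + 6 → g + h < -3) → (2*g ≥ 10 ∧ g > -4)) ∧ ((¬(h ≠ g + 6 → g + h < -3)) → (2*g ≥ 0 ∧ g > -8)) implies it.
Every state satisfying the precondition satisfies the weakest precondition: the implication holds.
Answer: valid


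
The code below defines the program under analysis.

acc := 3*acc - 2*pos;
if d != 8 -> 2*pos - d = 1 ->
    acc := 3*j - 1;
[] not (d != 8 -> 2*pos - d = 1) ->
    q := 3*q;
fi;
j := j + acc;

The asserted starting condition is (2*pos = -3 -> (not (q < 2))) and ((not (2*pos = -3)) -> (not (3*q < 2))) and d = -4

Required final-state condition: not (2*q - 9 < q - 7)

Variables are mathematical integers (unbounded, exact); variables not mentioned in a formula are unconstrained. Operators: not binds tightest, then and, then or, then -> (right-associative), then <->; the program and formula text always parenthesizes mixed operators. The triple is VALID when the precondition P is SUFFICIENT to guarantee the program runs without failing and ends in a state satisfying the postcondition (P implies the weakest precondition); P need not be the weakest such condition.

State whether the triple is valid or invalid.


Working backward. After the program, the postcondition not (2*q - 9 < q - 7) must hold; in canonical form it is not (q < 2).
Before j := j + acc: not (q < 2)
Then branch requires not (q < 2); else branch requires not (3*q < 2).
Before the if: ((d != 8 -> 2*pos = d + 1) -> (not (q < 2))) and ((not (d != 8 -> 2*pos = d + 1)) -> (not (3*q < 2)))
Before acc := 3*acc - 2*pos: ((d != 8 -> 2*pos = d + 1) -> (not (q < 2))) and ((not (d != 8 -> 2*pos = d + 1)) -> (not (3*q < 2)))
The weakest precondition is ((d != 8 -> 2*pos = d + 1) -> (not (q < 2))) and ((not (d != 8 -> 2*pos = d + 1)) -> (not (3*q < 2))).
Check whether (2*pos = -3 -> (not (q < 2))) and ((not (2*pos = -3)) -> (not (3*q < 2))) and d = -4 implies it.
Every state satisfying the precondition satisfies the weakest precondition: the implication holds.
Answer: valid


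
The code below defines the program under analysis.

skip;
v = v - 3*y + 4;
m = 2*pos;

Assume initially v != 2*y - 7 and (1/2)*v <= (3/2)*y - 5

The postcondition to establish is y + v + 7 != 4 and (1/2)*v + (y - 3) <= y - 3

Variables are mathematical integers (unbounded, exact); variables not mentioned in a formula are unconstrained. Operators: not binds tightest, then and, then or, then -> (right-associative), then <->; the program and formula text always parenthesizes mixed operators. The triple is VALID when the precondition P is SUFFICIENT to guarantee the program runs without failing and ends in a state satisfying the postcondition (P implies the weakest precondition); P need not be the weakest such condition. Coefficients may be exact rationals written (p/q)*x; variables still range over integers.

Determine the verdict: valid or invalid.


Working backward. After the program, the postcondition y + v + 7 != 4 and (1/2)*v + (y - 3) <= y - 3 must hold; in canonical form it is v + y != -3 and (1/2)*v <= 0.
Before m := 2*pos: v + y != -3 and (1/2)*v <= 0
Before v := v - 3*y + 4: v != 2*y - 7 and (1/2)*v <= (3/2)*y - 2
Before skip: v != 2*y - 7 and (1/2)*v <= (3/2)*y - 2
The weakest precondition is v != 2*y - 7 and (1/2)*v <= (3/2)*y - 2.
Check whether v != 2*y - 7 and (1/2)*v <= (3/2)*y - 5 implies it.
Every state satisfying the precondition satisfies the weakest precondition: the implication holds.
Answer: valid


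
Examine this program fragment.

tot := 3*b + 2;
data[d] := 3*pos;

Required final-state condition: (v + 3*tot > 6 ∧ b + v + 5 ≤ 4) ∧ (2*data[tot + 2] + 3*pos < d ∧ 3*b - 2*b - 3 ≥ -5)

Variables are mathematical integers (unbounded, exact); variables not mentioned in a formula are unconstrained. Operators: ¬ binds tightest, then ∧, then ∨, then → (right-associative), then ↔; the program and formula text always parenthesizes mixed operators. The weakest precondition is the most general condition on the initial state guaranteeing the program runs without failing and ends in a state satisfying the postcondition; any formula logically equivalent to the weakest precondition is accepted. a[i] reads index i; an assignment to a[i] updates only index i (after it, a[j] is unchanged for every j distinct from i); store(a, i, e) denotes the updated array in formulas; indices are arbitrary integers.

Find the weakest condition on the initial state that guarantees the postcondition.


Working backward. After the program, the postcondition (v + 3*tot > 6 ∧ b + v + 5 ≤ 4) ∧ (2*data[tot + 2] + 3*pos < d ∧ 3*b - 2*b - 3 ≥ -5) must hold; in canonical form it is 3*tot + v > 6 ∧ b + v ≤ -1 ∧ 2*data[tot + 2] + 3*pos < d ∧ b ≥ -2.
Before data[d] := 3*pos: 3*tot + v > 6 ∧ b + v ≤ -1 ∧ 2*store(data, d, 3*pos)[tot + 2] + 3*pos < d ∧ b ≥ -2
Before tot := 3*b + 2: 9*b + v > 0 ∧ b + v ≤ -1 ∧ 2*store(data, d, 3*pos)[3*b + 4] + 3*pos < d ∧ b ≥ -2
Answer: WP = 9*b + v > 0 ∧ b + v ≤ -1 ∧ 2*store(data, d, 3*pos)[3*b + 4] + 3*pos < d ∧ b ≥ -2


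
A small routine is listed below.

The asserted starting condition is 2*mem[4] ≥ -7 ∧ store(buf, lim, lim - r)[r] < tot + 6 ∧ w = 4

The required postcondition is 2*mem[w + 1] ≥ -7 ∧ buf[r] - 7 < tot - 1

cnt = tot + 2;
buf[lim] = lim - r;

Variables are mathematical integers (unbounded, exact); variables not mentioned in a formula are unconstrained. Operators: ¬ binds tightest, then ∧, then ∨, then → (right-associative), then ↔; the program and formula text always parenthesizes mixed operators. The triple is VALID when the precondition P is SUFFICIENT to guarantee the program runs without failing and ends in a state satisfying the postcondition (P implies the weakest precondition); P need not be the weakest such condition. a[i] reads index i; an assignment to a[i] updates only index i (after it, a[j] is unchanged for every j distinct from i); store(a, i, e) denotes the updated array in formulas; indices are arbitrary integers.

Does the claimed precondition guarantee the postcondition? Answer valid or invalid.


Working backward. After the program, the postcondition 2*mem[w + 1] ≥ -7 ∧ buf[r] - 7 < tot - 1 must hold; in canonical form it is 2*mem[w + 1] ≥ -7 ∧ buf[r] < tot + 6.
Before buf[lim] := lim - r: 2*mem[w + 1] ≥ -7 ∧ store(buf, lim, lim - r)[r] < tot + 6
Before cnt := tot + 2: 2*mem[w + 1] ≥ -7 ∧ store(buf, lim, lim - r)[r] < tot + 6
The weakest precondition is 2*mem[w + 1] ≥ -7 ∧ store(buf, lim, lim - r)[r] < tot + 6.
Check whether 2*mem[4] ≥ -7 ∧ store(buf, lim, lim - r)[r] < tot + 6 ∧ w = 4 implies it.
Countermodel: at the initial state buf = {[0] = 0, [4] = 0, [5] = 0, elsewhere 0}, lim = 0, mem = {[0] = 0, [4] = 0, [5] = -4, elsewhere 0}, r = 0, tot = -5, w = 4, the precondition holds but the weakest precondition fails.
Answer: invalid


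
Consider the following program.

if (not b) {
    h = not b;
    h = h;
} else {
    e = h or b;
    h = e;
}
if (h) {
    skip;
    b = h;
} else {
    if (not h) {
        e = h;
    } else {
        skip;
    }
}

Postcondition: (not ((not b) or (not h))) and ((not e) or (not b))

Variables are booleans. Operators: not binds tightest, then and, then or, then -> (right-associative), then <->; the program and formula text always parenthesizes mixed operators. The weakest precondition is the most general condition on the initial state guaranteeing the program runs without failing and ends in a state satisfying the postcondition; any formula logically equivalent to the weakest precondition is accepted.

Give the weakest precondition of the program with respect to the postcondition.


Working backward. After the program, (not ((not b) or (not h))) and ((not e) or (not b)) must hold.
Then branch requires h and ((not e) or (not h)); else branch requires ((not h) -> ((not ((not b) or (not h))) and ((not h) or (not b)))) and (h -> ((not ((not b) or (not h))) and ((not e) or (not b)))).
Before the if: (h -> (h and ((not e) or (not h)))) and ((not h) -> (((not h) -> ((not ((not b) or (not h))) and ((not h) or (not b)))) and (h -> ((not ((not b) or (not h))) and ((not e) or (not b))))))
Then branch requires ((not b) -> ((not b) and ((not e) or b))) and (not b); else branch requires (not (h or b)) and ((not (h or b)) -> (((not (h or b)) -> ((not ((not b) or (not (h or b)))) and ((not (h or b)) or (not b)))) and ((h or b) -> ((not ((not b) or (not (h or b)))) and ((not (h or b)) or (not b)))))).
Before the if: ((not b) -> (((not b) -> ((not b) and ((not e) or b))) and (not b))) and (b -> ((not (h or b)) and ((not (h or b)) -> (((not (h or b)) -> ((not ((not b) or (not (h or b)))) and ((not (h or b)) or (not b)))) and ((h or b) -> ((not ((not b) or (not (h or b)))) and ((not (h or b)) or (not b))))))))
Answer: WP = ((not b) -> (((not b) -> ((not b) and ((not e) or b))) and (not b))) and (b -> ((not (h or b)) and ((not (h or b)) -> (((not (h or b)) -> ((not ((not b) or (not (h or b)))) and ((not (h or b)) or (not b)))) and ((h or b) -> ((not ((not b) or (not (h or b)))) and ((not (h or b)) or (not b))))))))


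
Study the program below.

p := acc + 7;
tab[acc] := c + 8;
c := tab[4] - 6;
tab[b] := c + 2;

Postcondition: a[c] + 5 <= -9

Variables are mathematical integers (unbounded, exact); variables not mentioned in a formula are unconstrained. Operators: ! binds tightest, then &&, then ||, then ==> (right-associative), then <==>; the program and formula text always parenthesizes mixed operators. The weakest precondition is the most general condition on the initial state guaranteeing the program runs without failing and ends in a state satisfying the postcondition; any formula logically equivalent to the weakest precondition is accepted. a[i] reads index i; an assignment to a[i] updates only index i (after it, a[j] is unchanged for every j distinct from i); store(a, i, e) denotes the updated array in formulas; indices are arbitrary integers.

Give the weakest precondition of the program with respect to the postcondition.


Working backward. After the program, the postcondition a[c] + 5 <= -9 must hold; in canonical form it is a[c] <= -14.
Before tab[b] := c + 2: a[c] <= -14
Before c := tab[4] - 6: a[tab[4] - 6] <= -14
Before tab[acc] := c + 8: a[store(tab, acc, c + 8)[4] - 6] <= -14
Before p := acc + 7: a[store(tab, acc, c + 8)[4] - 6] <= -14
Answer: WP = a[store(tab, acc, c + 8)[4] - 6] <= -14


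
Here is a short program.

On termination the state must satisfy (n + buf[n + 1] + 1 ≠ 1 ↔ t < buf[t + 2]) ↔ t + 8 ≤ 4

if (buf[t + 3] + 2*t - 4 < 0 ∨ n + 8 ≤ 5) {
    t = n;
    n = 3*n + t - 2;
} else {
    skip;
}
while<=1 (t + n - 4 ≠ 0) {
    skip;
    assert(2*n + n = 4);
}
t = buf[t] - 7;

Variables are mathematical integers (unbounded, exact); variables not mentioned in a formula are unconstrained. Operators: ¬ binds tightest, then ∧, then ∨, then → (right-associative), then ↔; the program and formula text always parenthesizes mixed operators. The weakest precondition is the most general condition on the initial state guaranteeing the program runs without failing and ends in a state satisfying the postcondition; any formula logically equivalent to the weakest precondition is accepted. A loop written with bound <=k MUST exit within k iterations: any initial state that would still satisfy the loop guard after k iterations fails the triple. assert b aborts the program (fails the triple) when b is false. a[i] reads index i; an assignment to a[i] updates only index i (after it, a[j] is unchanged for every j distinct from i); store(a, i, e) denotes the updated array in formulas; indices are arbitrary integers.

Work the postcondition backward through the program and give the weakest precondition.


Working backward. After the program, the postcondition (n + buf[n + 1] + 1 ≠ 1 ↔ t < buf[t + 2]) ↔ t + 8 ≤ 4 must hold; in canonical form it is (buf[n + 1] + n ≠ 0 ↔ t < buf[t + 2]) ↔ t ≤ -4.
Before t := buf[t] - 7: (buf[n + 1] + n ≠ 0 ↔ buf[t] < buf[buf[t] - 5] + 7) ↔ buf[t] ≤ 3
Before the loop (bound <=1), unroll the exhaustion recursion (WP_0 = exit-now case; WP_j = one more guarded iteration, up to j = 1):
  WP_0: (¬(n + t ≠ 4)) ∧ ((buf[n + 1] + n ≠ 0 ↔ buf[t] < buf[buf[t] - 5] + 7) ↔ buf[t] ≤ 3)
  WP_1: (n + t ≠ 4 → (3*n = 4 ∧ (¬(n + t ≠ 4)) ∧ ((buf[n + 1] + n ≠ 0 ↔ buf[t] < buf[buf[t] - 5] + 7) ↔ buf[t] ≤ 3))) ∧ ((¬(n + t ≠ 4)) → ((buf[n + 1] + n ≠ 0 ↔ buf[t] < buf[buf[t] - 5] + 7) ↔ buf[t] ≤ 3))
So before the loop: (n + t ≠ 4 → (3*n = 4 ∧ (¬(n + t ≠ 4)) ∧ ((buf[n + 1] + n ≠ 0 ↔ buf[t] < buf[buf[t] - 5] + 7) ↔ buf[t] ≤ 3))) ∧ ((¬(n + t ≠ 4)) → ((buf[n + 1] + n ≠ 0 ↔ buf[t] < buf[buf[t] - 5] + 7) ↔ buf[t] ≤ 3))
Then branch requires (5*n ≠ 6 → (12*n = 10 ∧ (¬(5*n ≠ 6)) ∧ ((buf[4*n - 1] + 4*n ≠ 2 ↔ buf[n] < buf[buf[n] - 5] + 7) ↔ buf[n] ≤ 3))) ∧ ((¬(5*n ≠ 6)) → ((buf[4*n - 1] + 4*n ≠ 2 ↔ buf[n] < buf[buf[n] - 5] + 7) ↔ buf[n] ≤ 3)); else branch requires (n + t ≠ 4 → (3*n = 4 ∧ (¬(n + t ≠ 4)) ∧ ((buf[n + 1] + n ≠ 0 ↔ buf[t] < buf[buf[t] - 5] + 7) ↔ buf[t] ≤ 3))) ∧ ((¬(n + t ≠ 4)) → ((buf[n + 1] + n ≠ 0 ↔ buf[t] < buf[buf[t] - 5] + 7) ↔ buf[t] ≤ 3)).
Before the if: ((buf[t + 3] + 2*t < 4 ∨ n ≤ -3) → ((5*n ≠ 6 → (12*n = 10 ∧ (¬(5*n ≠ 6)) ∧ ((buf[4*n - 1] + 4*n ≠ 2 ↔ buf[n] < buf[buf[n] - 5] + 7) ↔ buf[n] ≤ 3))) ∧ ((¬(5*n ≠ 6)) → ((buf[4*n - 1] + 4*n ≠ 2 ↔ buf[n] < buf[buf[n] - 5] + 7) ↔ buf[n] ≤ 3)))) ∧ ((¬(buf[t + 3] + 2*t < 4 ∨ n ≤ -3)) → ((n + t ≠ 4 → (3*n = 4 ∧ (¬(n + t ≠ 4)) ∧ ((buf[n + 1] + n ≠ 0 ↔ buf[t] < buf[buf[t] - 5] + 7) ↔ buf[t] ≤ 3))) ∧ ((¬(n + t ≠ 4)) → ((buf[n + 1] + n ≠ 0 ↔ buf[t] < buf[buf[t] - 5] + 7) ↔ buf[t] ≤ 3))))
Answer: WP = ((buf[t + 3] + 2*t < 4 ∨ n ≤ -3) → ((5*n ≠ 6 → (12*n = 10 ∧ (¬(5*n ≠ 6)) ∧ ((buf[4*n - 1] + 4*n ≠ 2 ↔ buf[n] < buf[buf[n] - 5] + 7) ↔ buf[n] ≤ 3))) ∧ ((¬(5*n ≠ 6)) → ((buf[4*n - 1] + 4*n ≠ 2 ↔ buf[n] < buf[buf[n] - 5] + 7) ↔ buf[n] ≤ 3)))) ∧ ((¬(buf[t + 3] + 2*t < 4 ∨ n ≤ -3)) → ((n + t ≠ 4 → (3*n = 4 ∧ (¬(n + t ≠ 4)) ∧ ((buf[n + 1] + n ≠ 0 ↔ buf[t] < buf[buf[t] - 5] + 7) ↔ buf[t] ≤ 3))) ∧ ((¬(n + t ≠ 4)) → ((buf[n + 1] + n ≠ 0 ↔ buf[t] < buf[buf[t] - 5] + 7) ↔ buf[t] ≤ 3))))


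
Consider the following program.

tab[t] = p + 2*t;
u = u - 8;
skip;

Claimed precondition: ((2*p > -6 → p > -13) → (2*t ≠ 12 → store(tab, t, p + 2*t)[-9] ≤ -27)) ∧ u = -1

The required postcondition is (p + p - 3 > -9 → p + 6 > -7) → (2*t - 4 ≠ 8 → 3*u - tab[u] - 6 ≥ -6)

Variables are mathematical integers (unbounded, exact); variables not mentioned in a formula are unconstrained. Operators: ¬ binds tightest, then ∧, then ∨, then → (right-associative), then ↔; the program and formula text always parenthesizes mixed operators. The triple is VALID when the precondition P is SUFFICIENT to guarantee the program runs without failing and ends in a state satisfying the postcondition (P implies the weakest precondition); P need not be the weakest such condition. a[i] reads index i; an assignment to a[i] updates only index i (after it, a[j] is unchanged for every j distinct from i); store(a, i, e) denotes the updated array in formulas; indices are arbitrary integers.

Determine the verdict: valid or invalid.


Working backward. After the program, the postcondition (p + p - 3 > -9 → p + 6 > -7) → (2*t - 4 ≠ 8 → 3*u - tab[u] - 6 ≥ -6) must hold; in canonical form it is (2*p > -6 → p > -13) → (2*t ≠ 12 → 3*u ≥ tab[u]).
Before skip: (2*p > -6 → p > -13) → (2*t ≠ 12 → 3*u ≥ tab[u])
Before u := u - 8: (2*p > -6 → p > -13) → (2*t ≠ 12 → 3*u ≥ tab[u - 8] + 24)
Before tab[t] := p + 2*t: (2*p > -6 → p > -13) → (2*t ≠ 12 → 3*u ≥ store(tab, t, p + 2*t)[u - 8] + 24)
The weakest precondition is (2*p > -6 → p > -13) → (2*t ≠ 12 → 3*u ≥ store(tab, t, p + 2*t)[u - 8] + 24).
Check whether ((2*p > -6 → p > -13) → (2*t ≠ 12 → store(tab, t, p + 2*t)[-9] ≤ -27)) ∧ u = -1 implies it.
Every state satisfying the precondition satisfies the weakest precondition: the implication holds.
Answer: valid


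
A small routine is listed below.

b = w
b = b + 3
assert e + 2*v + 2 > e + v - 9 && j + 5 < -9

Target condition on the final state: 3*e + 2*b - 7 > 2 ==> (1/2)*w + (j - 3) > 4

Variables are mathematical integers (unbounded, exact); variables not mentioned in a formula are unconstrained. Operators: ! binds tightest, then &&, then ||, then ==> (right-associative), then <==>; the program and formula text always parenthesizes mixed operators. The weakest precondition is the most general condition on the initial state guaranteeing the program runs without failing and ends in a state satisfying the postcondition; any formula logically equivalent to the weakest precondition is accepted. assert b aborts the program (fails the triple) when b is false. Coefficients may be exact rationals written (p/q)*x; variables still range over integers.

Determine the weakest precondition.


Working backward. After the program, the postcondition 3*e + 2*b - 7 > 2 ==> (1/2)*w + (j - 3) > 4 must hold; in canonical form it is 2*b + 3*e > 9 ==> j + (1/2)*w > 7.
Before assert e + 2*v + 2 > e + v - 9 && j + 5 < -9: v > -11 && j < -14 && (2*b + 3*e > 9 ==> j + (1/2)*w > 7)
Before b := b + 3: v > -11 && j < -14 && (2*b + 3*e > 3 ==> j + (1/2)*w > 7)
Before b := w: v > -11 && j < -14 && (3*e + 2*w > 3 ==> j + (1/2)*w > 7)
Answer: WP = v > -11 && j < -14 && (3*e + 2*w > 3 ==> j + (1/2)*w > 7)


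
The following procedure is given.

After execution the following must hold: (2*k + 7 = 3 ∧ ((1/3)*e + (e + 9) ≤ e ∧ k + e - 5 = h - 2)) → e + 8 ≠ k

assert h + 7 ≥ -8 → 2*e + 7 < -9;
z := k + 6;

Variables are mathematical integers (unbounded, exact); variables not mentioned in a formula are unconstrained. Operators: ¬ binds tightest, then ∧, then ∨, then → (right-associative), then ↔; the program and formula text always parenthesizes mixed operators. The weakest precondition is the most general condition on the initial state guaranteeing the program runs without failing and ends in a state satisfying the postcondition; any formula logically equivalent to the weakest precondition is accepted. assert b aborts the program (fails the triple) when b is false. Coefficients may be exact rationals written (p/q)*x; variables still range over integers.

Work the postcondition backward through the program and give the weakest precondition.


Working backward. After the program, the postcondition (2*k + 7 = 3 ∧ ((1/3)*e + (e + 9) ≤ e ∧ k + e - 5 = h - 2)) → e + 8 ≠ k must hold; in canonical form it is (2*k = -4 ∧ (1/3)*e ≤ -9 ∧ e + k = h + 3) → e ≠ k - 8.
Before z := k + 6: (2*k = -4 ∧ (1/3)*e ≤ -9 ∧ e + k = h + 3) → e ≠ k - 8
Before assert h + 7 ≥ -8 → 2*e + 7 < -9: (h ≥ -15 → 2*e < -16) ∧ ((2*k = -4 ∧ (1/3)*e ≤ -9 ∧ e + k = h + 3) → e ≠ k - 8)
Answer: WP = (h ≥ -15 → 2*e < -16) ∧ ((2*k = -4 ∧ (1/3)*e ≤ -9 ∧ e + k = h + 3) → e ≠ k - 8)


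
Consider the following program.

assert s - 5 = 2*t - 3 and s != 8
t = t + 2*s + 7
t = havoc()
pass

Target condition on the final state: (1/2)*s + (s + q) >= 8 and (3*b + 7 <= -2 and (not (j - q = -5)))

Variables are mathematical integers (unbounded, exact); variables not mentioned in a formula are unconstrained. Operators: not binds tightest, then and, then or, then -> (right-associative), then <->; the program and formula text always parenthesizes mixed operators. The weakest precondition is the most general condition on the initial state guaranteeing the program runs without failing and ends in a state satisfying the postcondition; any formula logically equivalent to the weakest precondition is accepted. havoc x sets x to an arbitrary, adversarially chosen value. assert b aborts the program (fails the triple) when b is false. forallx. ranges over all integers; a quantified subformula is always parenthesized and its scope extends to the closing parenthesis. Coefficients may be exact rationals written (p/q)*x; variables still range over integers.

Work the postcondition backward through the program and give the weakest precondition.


Working backward. After the program, the postcondition (1/2)*s + (s + q) >= 8 and (3*b + 7 <= -2 and (not (j - q = -5))) must hold; in canonical form it is q + (3/2)*s >= 8 and 3*b <= -9 and (not (j = q - 5)).
Before skip: q + (3/2)*s >= 8 and 3*b <= -9 and (not (j = q - 5))
Before havoc t: q + (3/2)*s >= 8 and 3*b <= -9 and (not (j = q - 5))
Before t := t + 2*s + 7: q + (3/2)*s >= 8 and 3*b <= -9 and (not (j = q - 5))
Before assert s - 5 = 2*t - 3 and s != 8: s = 2*t + 2 and s != 8 and q + (3/2)*s >= 8 and 3*b <= -9 and (not (j = q - 5))
Answer: WP = s = 2*t + 2 and s != 8 and q + (3/2)*s >= 8 and 3*b <= -9 and (not (j = q - 5))


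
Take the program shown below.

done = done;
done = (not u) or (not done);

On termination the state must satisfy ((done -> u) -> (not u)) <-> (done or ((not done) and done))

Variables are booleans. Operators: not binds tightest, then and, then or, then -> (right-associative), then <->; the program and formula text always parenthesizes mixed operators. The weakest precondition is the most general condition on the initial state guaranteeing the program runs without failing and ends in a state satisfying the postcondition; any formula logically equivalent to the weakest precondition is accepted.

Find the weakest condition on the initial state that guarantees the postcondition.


Working backward. After the program, the postcondition ((done -> u) -> (not u)) <-> (done or ((not done) and done)) must hold; in canonical form it is ((done -> u) -> (not u)) <-> done.
Before done := (not u) or (not done): ((((not u) or (not done)) -> u) -> (not u)) <-> ((not u) or (not done))
Before done := done: ((((not u) or (not done)) -> u) -> (not u)) <-> ((not u) or (not done))
Answer: WP = ((((not u) or (not done)) -> u) -> (not u)) <-> ((not u) or (not done))


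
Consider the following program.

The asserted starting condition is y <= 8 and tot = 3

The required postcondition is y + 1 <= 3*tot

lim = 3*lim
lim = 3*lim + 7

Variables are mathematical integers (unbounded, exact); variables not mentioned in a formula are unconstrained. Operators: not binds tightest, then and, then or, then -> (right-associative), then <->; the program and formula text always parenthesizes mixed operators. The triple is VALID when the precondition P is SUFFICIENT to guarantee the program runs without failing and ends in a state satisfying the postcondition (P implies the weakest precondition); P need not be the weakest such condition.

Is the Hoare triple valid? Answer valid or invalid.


Working backward. After the program, the postcondition y + 1 <= 3*tot must hold; in canonical form it is y <= 3*tot - 1.
Before lim := 3*lim + 7: y <= 3*tot - 1
Before lim := 3*lim: y <= 3*tot - 1
The weakest precondition is y <= 3*tot - 1.
Check whether y <= 8 and tot = 3 implies it.
Every state satisfying the precondition satisfies the weakest precondition: the implication holds.
Answer: valid


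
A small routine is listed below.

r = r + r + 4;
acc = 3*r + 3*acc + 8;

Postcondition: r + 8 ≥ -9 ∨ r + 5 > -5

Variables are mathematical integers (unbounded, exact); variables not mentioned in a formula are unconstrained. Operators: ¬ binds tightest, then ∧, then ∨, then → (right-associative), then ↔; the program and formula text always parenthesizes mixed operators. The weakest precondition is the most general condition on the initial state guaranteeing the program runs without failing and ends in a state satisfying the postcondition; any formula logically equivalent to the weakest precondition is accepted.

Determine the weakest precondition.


Working backward. After the program, the postcondition r + 8 ≥ -9 ∨ r + 5 > -5 must hold; in canonical form it is r ≥ -17 ∨ r > -10.
Before acc := 3*r + 3*acc + 8: r ≥ -17 ∨ r > -10
Before r := r + r + 4: 2*r ≥ -21 ∨ 2*r > -14
Answer: WP = 2*r ≥ -21 ∨ 2*r > -14


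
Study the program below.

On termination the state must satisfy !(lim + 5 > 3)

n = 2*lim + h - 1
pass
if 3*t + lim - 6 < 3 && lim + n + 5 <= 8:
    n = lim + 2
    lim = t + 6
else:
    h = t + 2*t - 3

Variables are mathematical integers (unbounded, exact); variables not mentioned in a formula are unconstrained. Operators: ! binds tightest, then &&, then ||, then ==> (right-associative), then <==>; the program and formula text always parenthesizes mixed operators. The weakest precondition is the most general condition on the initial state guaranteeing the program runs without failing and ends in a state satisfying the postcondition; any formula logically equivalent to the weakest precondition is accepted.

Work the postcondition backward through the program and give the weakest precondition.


Working backward. After the program, the postcondition !(lim + 5 > 3) must hold; in canonical form it is !(lim > -2).
Then branch requires !(t > -8); else branch requires !(lim > -2).
Before the if: ((lim + 3*t < 9 && lim + n <= 3) ==> (!(t > -8))) && ((!(lim + 3*t < 9 && lim + n <= 3)) ==> (!(lim > -2)))
Before skip: ((lim + 3*t < 9 && lim + n <= 3) ==> (!(t > -8))) && ((!(lim + 3*t < 9 && lim + n <= 3)) ==> (!(lim > -2)))
Before n := 2*lim + h - 1: ((lim + 3*t < 9 && h + 3*lim <= 4) ==> (!(t > -8))) && ((!(lim + 3*t < 9 && h + 3*lim <= 4)) ==> (!(lim > -2)))
Answer: WP = ((lim + 3*t < 9 && h + 3*lim <= 4) ==> (!(t > -8))) && ((!(lim + 3*t < 9 && h + 3*lim <= 4)) ==> (!(lim > -2)))


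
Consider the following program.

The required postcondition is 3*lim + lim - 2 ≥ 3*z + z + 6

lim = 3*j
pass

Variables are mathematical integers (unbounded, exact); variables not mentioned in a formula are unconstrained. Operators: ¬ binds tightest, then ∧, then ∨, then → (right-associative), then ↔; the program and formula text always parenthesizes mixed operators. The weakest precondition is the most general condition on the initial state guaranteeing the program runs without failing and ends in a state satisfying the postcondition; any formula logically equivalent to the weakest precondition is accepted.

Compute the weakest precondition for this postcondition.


Working backward. After the program, the postcondition 3*lim + lim - 2 ≥ 3*z + z + 6 must hold; in canonical form it is 4*lim ≥ 4*z + 8.
Before skip: 4*lim ≥ 4*z + 8
Before lim := 3*j: 12*j ≥ 4*z + 8
Answer: WP = 12*j ≥ 4*z + 8


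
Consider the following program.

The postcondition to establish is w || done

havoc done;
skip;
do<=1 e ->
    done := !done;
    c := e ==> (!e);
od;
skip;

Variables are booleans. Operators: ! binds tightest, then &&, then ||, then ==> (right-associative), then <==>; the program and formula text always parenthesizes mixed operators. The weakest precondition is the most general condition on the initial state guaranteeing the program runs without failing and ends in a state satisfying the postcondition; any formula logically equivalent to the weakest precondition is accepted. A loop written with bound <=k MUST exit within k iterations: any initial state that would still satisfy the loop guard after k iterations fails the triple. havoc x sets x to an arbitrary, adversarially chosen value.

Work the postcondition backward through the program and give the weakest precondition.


Working backward. After the program, w || done must hold.
Before skip: w || done
Before the loop (bound <=1), unroll the exhaustion recursion (WP_0 = exit-now case; WP_j = one more guarded iteration, up to j = 1):
  WP_0: (!e) && (w || done)
  WP_1: (e ==> ((!e) && (w || (!done)))) && ((!e) ==> (w || done))
So before the loop: (e ==> ((!e) && (w || (!done)))) && ((!e) ==> (w || done))
Before skip: (e ==> ((!e) && (w || (!done)))) && ((!e) ==> (w || done))
Before havoc done: (e ==> ((!e) && w)) && (e ==> (!e)) && ((!e) ==> w)
Answer: WP = (e ==> ((!e) && w)) && (e ==> (!e)) && ((!e) ==> w)


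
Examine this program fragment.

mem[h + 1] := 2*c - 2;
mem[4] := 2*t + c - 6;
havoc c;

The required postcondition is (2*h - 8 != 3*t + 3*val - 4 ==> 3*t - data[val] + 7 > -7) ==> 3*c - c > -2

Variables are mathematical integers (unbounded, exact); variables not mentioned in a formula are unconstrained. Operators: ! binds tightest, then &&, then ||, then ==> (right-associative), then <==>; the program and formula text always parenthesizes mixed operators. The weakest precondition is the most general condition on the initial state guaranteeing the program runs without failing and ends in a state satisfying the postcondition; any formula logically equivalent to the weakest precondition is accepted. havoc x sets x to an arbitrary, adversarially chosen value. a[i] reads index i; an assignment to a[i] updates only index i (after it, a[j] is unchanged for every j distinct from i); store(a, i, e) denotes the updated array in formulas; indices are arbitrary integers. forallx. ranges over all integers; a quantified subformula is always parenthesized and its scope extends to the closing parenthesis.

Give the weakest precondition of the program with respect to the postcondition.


Working backward. After the program, the postcondition (2*h - 8 != 3*t + 3*val - 4 ==> 3*t - data[val] + 7 > -7) ==> 3*c - c > -2 must hold; in canonical form it is (2*h != 3*t + 3*val + 4 ==> 3*t > data[val] - 14) ==> 2*c > -2.
Before havoc c: forall c_1. ((2*h != 3*t + 3*val + 4 ==> 3*t > data[val] - 14) ==> 2*c_1 > -2)
Before mem[4] := 2*t + c - 6: forall c_1. ((2*h != 3*t + 3*val + 4 ==> 3*t > data[val] - 14) ==> 2*c_1 > -2)
Before mem[h + 1] := 2*c - 2: forall c_1. ((2*h != 3*t + 3*val + 4 ==> 3*t > data[val] - 14) ==> 2*c_1 > -2)
Answer: WP = forall c_1. ((2*h != 3*t + 3*val + 4 ==> 3*t > data[val] - 14) ==> 2*c_1 > -2)
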